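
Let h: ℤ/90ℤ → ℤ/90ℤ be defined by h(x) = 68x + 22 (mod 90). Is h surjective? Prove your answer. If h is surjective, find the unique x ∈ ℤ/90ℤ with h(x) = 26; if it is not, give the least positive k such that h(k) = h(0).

45

Recall: surjectivity means every element of the codomain has a preimage under h.
Since gcd(68, 90) = 2, we have 68x ≡ 0 (mod 2) for all x, so h(x) ≡ 0 (mod 2).
But 1 ≢ 0 (mod 2), so 1 ∈ ℤ/90ℤ has no preimage. So h is not surjective.
Since h is not surjective, we find the least positive k with h(k) = h(0): this means 68k ≡ 0 (mod 90), i.e. 90 ∣ 68k. Since gcd(68, 90) = 2, dividing through by 2 this holds exactly when 45 ∣ 34k, and as gcd(34, 45) = 1, exactly when 45 ∣ k.
The smallest positive such k is 45.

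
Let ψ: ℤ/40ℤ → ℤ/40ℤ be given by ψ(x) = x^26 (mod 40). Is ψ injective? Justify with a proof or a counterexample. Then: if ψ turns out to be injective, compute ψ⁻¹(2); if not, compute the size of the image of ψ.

6

ψ(4): Repeated squaring mod 40: 4^1 ≡ 4, 4^2 ≡ 4² = 16, 4^4 ≡ 16² = 256 ≡ 16, 4^8 ≡ 16² = 256 ≡ 16, 4^16 ≡ 16² = 256 ≡ 16. Since 26 = 16 + 8 + 2, 4^26 ≡ 16·16·16: 16·16 = 256 ≡ 16, then 16·16 = 256 ≡ 16. So 4^26 ≡ 16 (mod 40).
ψ(6): Repeated squaring mod 40: 6^1 ≡ 6, 6^2 ≡ 6² = 36, 6^4 ≡ 36² = 1296 ≡ 16, 6^8 ≡ 16² = 256 ≡ 16, 6^16 ≡ 16² = 256 ≡ 16. Since 26 = 16 + 8 + 2, 6^26 ≡ 16·16·36: 16·16 = 256 ≡ 16, then 16·36 = 576 ≡ 16. So 6^26 ≡ 16 (mod 40).
So ψ(4) = ψ(6) = 16 while 4 ≠ 6, so ψ is not injective.
Since ψ is not injective, we determine |image(ψ)|. Computing x^26 mod 40 for each x (by repeated squaring, reducing mod 40 at every step), the values ψ(0), ψ(1), …, ψ(39) are: 0, 1, 24, 9, 16, 25, 16, 9, 24, 1, 0, 1, 24, 9, 16, 25, 16, 9, 24, 1, 0, 1, 24, 9, 16, 25, 16, 9, 24, 1, 0, 1, 24, 9, 16, 25, 16, 9, 24, 1.
The distinct values are {0, 1, 9, 16, 24, 25}; there are 6 of them.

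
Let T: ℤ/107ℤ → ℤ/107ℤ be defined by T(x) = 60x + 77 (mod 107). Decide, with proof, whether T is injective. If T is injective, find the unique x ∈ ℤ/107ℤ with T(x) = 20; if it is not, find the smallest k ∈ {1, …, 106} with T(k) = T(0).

Suppose T(x_1) = T(x_2) in ℤ/107ℤ. Then 60x_1 + 77 ≡ 60x_2 + 77 (mod 107), so 60(x_1 − x_2) ≡ 0 (mod 107).
Since gcd(60, 107) = 1, 60 is invertible modulo 107, therefore x_1 − x_2 ≡ 0 (mod 107), i.e. x_1 = x_2.
Therefore T is injective.
We now compute 60⁻¹ mod 107 explicitly. Euclid's algorithm: 107 = 1·60 + 47, 60 = 1·47 + 13, 47 = 3·13 + 8, 13 = 1·8 + 5, 8 = 1·5 + 3, 5 = 1·3 + 2, 3 = 1·2 + 1; back-substituting gives 1 = 66·60 − 37·107, so 60⁻¹ ≡ 66 (mod 107).
Since T is injective, we compute T⁻¹(20): solve 60x + 77 ≡ 20 (mod 107), i.e. 60x ≡ 50 (mod 107).
Multiplying by 60⁻¹ = 66 gives x ≡ 66·50 = 3300 = 30·107 + 90 ≡ 90 (mod 107).
Check: T(90) = 60·90 + 77 = 5477 = 51·107 + 20 ≡ 20 (mod 107).

90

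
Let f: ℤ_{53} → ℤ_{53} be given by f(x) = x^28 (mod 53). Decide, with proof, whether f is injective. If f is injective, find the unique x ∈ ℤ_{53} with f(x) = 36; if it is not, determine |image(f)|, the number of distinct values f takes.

f(2): Repeated squaring mod 53: 2^1 ≡ 2, 2^2 ≡ 2² = 4, 2^4 ≡ 4² = 16, 2^8 ≡ 16² = 256 ≡ 44, 2^16 ≡ 44² = 1936 ≡ 28. Since 28 = 16 + 8 + 4, 2^28 ≡ 28·44·16: 28·44 = 1232 ≡ 13, then 13·16 = 208 ≡ 49. So 2^28 ≡ 49 (mod 53).
f(7): Repeated squaring mod 53: 7^1 ≡ 7, 7^2 ≡ 7² = 49, 7^4 ≡ 49² = 2401 ≡ 16, 7^8 ≡ 16² = 256 ≡ 44, 7^16 ≡ 44² = 1936 ≡ 28. Since 28 = 16 + 8 + 4, 7^28 ≡ 28·44·16: 28·44 = 1232 ≡ 13, then 13·16 = 208 ≡ 49. So 7^28 ≡ 49 (mod 53).
So f(2) = f(7) = 49 while 2 ≠ 7, therefore f is not injective.
Since f is not injective, we determine |image(f)|. Computing x^28 mod 53 for each x (by repeated squaring, reducing mod 53 at every step), the values f(0), f(1), …, f(52) are: 0, 1, 49, 44, 16, 28, 36, 49, 42, 28, 47, 15, 15, 10, 16, 13, 44, 24, 47, 10, 24, 36, 46, 1, 46, 42, 13, 13, 42, 46, 1, 46, 36, 24, 10, 47, 24, 44, 13, 16, 10, 15, 15, 47, 28, 42, 49, 36, 28, 16, 44, 49, 1.
The distinct values are {0, 1, 10, 13, 15, 16, 24, 28, 36, 42, 44, 46, 47, 49}; there are 14 of them.

14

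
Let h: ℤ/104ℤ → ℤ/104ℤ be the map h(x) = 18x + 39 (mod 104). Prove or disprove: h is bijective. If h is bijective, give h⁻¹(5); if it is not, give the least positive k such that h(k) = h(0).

52

By definition, h is injective if h(u) = h(v) implies u = v.
We have gcd(18, 104) = 2 > 1. Taking u = 0 and v = 52: h(0) = 39 and h(52) = 18·52 + 39 = 975 ≡ 39 (mod 104).
So h(0) = h(52) while 0 ≠ 52, so h is not injective, hence not bijective.
Since h is not bijective, we find the least positive k with h(k) = h(0): this means 18k ≡ 0 (mod 104), i.e. 104 ∣ 18k. Since gcd(18, 104) = 2, dividing through by 2 this holds exactly when 52 ∣ 9k, and as gcd(9, 52) = 1, exactly when 52 ∣ k.
The smallest positive such k is 52.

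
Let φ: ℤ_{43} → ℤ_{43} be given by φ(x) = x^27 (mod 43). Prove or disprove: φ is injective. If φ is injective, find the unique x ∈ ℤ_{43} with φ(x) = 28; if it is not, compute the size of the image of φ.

15

φ(1) = 1^27 = 1.
φ(6): Repeated squaring mod 43: 6^1 ≡ 6, 6^2 ≡ 6² = 36, 6^4 ≡ 36² = 1296 ≡ 6, 6^8 ≡ 6² = 36, 6^16 ≡ 36² = 1296 ≡ 6. Since 27 = 16 + 8 + 2 + 1, 6^27 ≡ 6·36·36·6: 6·36 = 216 ≡ 1, then 1·36 = 36, then 36·6 = 216 ≡ 1. So 6^27 ≡ 1 (mod 43).
So φ(1) = φ(6) = 1 while 1 ≠ 6, so φ is not injective.
Since φ is not injective, we determine |image(φ)|. Computing x^27 mod 43 for each x (by repeated squaring, reducing mod 43 at every step), the values φ(0), φ(1), …, φ(42) are: 0, 1, 22, 2, 11, 27, 1, 42, 27, 4, 35, 4, 22, 16, 21, 11, 35, 35, 2, 32, 39, 41, 2, 4, 11, 41, 8, 8, 32, 22, 27, 21, 39, 8, 39, 16, 1, 42, 16, 32, 41, 21, 42.
The distinct values are {0, 1, 2, 4, 8, 11, 16, 21, 22, 27, 32, 35, 39, 41, 42}; there are 15 of them.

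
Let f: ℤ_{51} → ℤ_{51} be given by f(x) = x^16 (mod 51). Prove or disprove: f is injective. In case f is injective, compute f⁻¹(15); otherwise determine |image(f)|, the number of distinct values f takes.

4

f(1) = 1^16 = 1.
f(2): Repeated squaring mod 51: 2^1 ≡ 2, 2^2 ≡ 2² = 4, 2^4 ≡ 4² = 16, 2^8 ≡ 16² = 256 ≡ 1, 2^16 ≡ 1² = 1. So 2^16 ≡ 1 (mod 51).
So f(1) = f(2) = 1 while 1 ≠ 2, therefore f is not injective.
Since f is not injective, we determine |image(f)|. Computing x^16 mod 51 for each x (by repeated squaring, reducing mod 51 at every step), the values f(0), f(1), …, f(50) are: 0, 1, 1, 18, 1, 1, 18, 1, 1, 18, 1, 1, 18, 1, 1, 18, 1, 34, 18, 1, 1, 18, 1, 1, 18, 1, 1, 18, 1, 1, 18, 1, 1, 18, 34, 1, 18, 1, 1, 18, 1, 1, 18, 1, 1, 18, 1, 1, 18, 1, 1.
The distinct values are {0, 1, 18, 34}; there are 4 of them.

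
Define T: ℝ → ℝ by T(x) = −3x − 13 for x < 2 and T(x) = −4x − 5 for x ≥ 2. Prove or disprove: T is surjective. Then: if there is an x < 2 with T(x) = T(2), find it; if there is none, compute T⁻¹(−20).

0

Both pieces are strictly decreasing (slopes −3 and −4), so each is injective on its own interval.
The left piece maps (−∞, 2) onto (−19, ∞); the right piece maps [2, ∞) onto (−∞, −13].
The union (−19, ∞) ∪ (−∞, −13] covers ℝ, so T is surjective.
For the follow-up: the images overlap, so an x < 2 with T(x) = T(2) exists. T(2) = −13; solving −3x − 13 = −13 for x < 2 gives x = (−13 + 13)/(−3) = 0.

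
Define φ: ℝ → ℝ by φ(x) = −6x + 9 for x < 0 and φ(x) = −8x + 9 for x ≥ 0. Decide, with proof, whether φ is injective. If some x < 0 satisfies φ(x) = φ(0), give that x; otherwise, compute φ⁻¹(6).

3/8

Both pieces are strictly decreasing (slopes −6 and −8), so each is injective on its own interval.
The left piece maps (−∞, 0) onto (9, ∞); the right piece maps [0, ∞) onto (−∞, 9].
These images are disjoint, so no value is attained by both pieces. Therefore φ is injective.
Because the two images are disjoint, no x < 0 has φ(x) = φ(0), so we compute φ⁻¹(6): 6 lies in (−∞, 9], so solve −8x + 9 = 6: x = (6 − 9)/(−8) = 3/8.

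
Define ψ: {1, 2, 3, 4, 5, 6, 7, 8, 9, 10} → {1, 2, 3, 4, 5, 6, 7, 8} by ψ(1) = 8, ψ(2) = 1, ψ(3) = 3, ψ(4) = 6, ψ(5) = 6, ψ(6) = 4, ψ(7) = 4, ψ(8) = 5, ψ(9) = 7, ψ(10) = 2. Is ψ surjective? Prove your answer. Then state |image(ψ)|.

8

Every element of the codomain has a preimage: 1 = ψ(2), 2 = ψ(10), 3 = ψ(3), 4 = ψ(6), 5 = ψ(8), 6 = ψ(4), 7 = ψ(9), 8 = ψ(1).
Thus ψ is surjective.
The image of ψ is {1, 2, 3, 4, 5, 6, 7, 8}, which has 8 elements.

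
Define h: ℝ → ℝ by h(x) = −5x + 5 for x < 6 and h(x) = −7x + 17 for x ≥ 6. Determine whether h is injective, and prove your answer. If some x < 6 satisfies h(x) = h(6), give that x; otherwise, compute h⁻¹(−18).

23/5

Both pieces are strictly decreasing (slopes −5 and −7), so each is injective on its own interval.
The left piece maps (−∞, 6) onto (−25, ∞); the right piece maps [6, ∞) onto (−∞, −25].
These images are disjoint, so no value is attained by both pieces. So h is injective.
Because the two images are disjoint, no x < 6 has h(x) = h(6), so we compute h⁻¹(−18): −18 lies in (−25, ∞), so solve −5x + 5 = −18: x = (−18 − 5)/(−5) = 23/5.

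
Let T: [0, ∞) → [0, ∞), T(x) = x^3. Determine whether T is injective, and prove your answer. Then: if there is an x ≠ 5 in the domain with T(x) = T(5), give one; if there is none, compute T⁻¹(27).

3

On [0, ∞), x ↦ x^3 is strictly increasing, so T(s) = T(t) forces s = t. Therefore T is injective.
Since x ↦ x^3 is strictly increasing on [0, ∞), it is injective there, so no x ≠ 5 in the domain has T(x) = T(5). We therefore compute T⁻¹(27) = 27^{1/3} = 3 (indeed 3^3 = 27).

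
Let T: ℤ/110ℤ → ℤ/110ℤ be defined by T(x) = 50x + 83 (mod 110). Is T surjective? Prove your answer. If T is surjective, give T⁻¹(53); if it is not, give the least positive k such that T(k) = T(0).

11

Since gcd(50, 110) = 10, we have 50x ≡ 0 (mod 10) for all x, so T(x) ≡ 3 (mod 10).
But 0 ≢ 3 (mod 10), so 0 ∈ ℤ/110ℤ has no preimage. So T is not surjective.
Since T is not surjective, we find the least positive k with T(k) = T(0): this means 50k ≡ 0 (mod 110), i.e. 110 ∣ 50k. Since gcd(50, 110) = 10, dividing through by 10 this holds exactly when 11 ∣ 5k, and as gcd(5, 11) = 1, exactly when 11 ∣ k.
The smallest positive such k is 11.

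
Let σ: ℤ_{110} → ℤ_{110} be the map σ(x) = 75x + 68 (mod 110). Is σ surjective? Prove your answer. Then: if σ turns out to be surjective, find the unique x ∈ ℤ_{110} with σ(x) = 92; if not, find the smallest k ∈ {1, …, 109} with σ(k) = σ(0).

By definition, σ is surjective if every y in the codomain equals σ(x) for some x in the domain.
Since gcd(75, 110) = 5, we have 75x ≡ 0 (mod 5) for all x, so σ(x) ≡ 3 (mod 5).
But 0 ≢ 3 (mod 5), so 0 ∈ ℤ_{110} has no preimage. Therefore σ is not surjective.
Since σ is not surjective, we find the least positive k with σ(k) = σ(0): this means 75k ≡ 0 (mod 110), i.e. 110 ∣ 75k. Since gcd(75, 110) = 5, dividing through by 5 this holds exactly when 22 ∣ 15k, and as gcd(15, 22) = 1, exactly when 22 ∣ k.
The smallest positive such k is 22.

22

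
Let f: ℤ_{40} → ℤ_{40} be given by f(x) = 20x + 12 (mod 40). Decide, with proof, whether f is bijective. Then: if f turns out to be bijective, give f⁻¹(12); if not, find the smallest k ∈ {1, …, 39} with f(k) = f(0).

2

We have gcd(20, 40) = 20 > 1. Taking u = 0 and v = 2: f(0) = 12 and f(2) = 20·2 + 12 = 52 ≡ 12 (mod 40).
So f(0) = f(2) while 0 ≠ 2, therefore f is not injective, hence not bijective.
Since f is not bijective, we find the least positive k with f(k) = f(0): this means 20k ≡ 0 (mod 40), i.e. 40 ∣ 20k. Since gcd(20, 40) = 20, dividing through by 20 this holds exactly when 2 ∣ k.
The smallest positive such k is 2.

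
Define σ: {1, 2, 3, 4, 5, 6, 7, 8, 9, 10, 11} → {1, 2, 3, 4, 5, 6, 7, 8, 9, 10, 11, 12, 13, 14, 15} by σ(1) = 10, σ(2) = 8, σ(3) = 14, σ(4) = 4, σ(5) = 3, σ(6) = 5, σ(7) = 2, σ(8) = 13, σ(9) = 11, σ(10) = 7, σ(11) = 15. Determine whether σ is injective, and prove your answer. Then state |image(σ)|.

11

The values σ(1), …, σ(11) are 10, 8, 14, 4, 3, 5, 2, 13, 11, 7, 15 — all distinct.
So σ(s) = σ(t) only when s = t, and σ is injective.
The image of σ is {2, 3, 4, 5, 7, 8, 10, 11, 13, 14, 15}, which has 11 elements.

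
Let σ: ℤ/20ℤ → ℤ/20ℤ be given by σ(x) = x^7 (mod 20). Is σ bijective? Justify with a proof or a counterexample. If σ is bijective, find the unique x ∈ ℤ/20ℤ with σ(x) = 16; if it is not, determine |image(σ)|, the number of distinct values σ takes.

15

σ(0) = 0^7 = 0.
σ(10): Repeated squaring mod 20: 10^1 ≡ 10, 10^2 ≡ 10² = 100 ≡ 0, 10^4 ≡ 0² = 0. Since 7 = 4 + 2 + 1, 10^7 ≡ 0·0·10: 0·0 = 0, then 0·10 = 0. So 10^7 ≡ 0 (mod 20).
So σ(0) = σ(10) = 0 while 0 ≠ 10, thus σ is not injective, hence not bijective.
Since σ is not bijective, we determine |image(σ)|. Computing x^7 mod 20 for each x (by repeated squaring, reducing mod 20 at every step), the values σ(0), σ(1), …, σ(19) are: 0, 1, 8, 7, 4, 5, 16, 3, 12, 9, 0, 11, 8, 17, 4, 15, 16, 13, 12, 19.
The distinct values are {0, 1, 3, 4, 5, 7, 8, 9, 11, 12, 13, 15, 16, 17, 19}; there are 15 of them.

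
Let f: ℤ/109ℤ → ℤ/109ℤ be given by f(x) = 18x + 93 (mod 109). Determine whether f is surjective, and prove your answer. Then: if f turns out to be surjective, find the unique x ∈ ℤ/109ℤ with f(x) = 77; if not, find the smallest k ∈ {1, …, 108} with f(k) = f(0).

96

Since gcd(18, 109) = 1, 18 is invertible modulo 109. Euclid's algorithm: 109 = 6·18 + 1; back-substituting gives 1 = 103·18 − 17·109, so 18⁻¹ ≡ 103 (mod 109).
For any y ∈ ℤ/109ℤ, x = 103(y − 93) mod 109 satisfies f(x) = 18·103(y − 93) + 93 ≡ y (since 18·103 ≡ 1 mod 109). So every y has a preimage.
So f is surjective.
Since f is surjective, we find f⁻¹(77): we need 18x ≡ 77 − 93 ≡ 93 (mod 109). Using 18⁻¹ = 103: x ≡ 103·93 = 9579 = 87·109 + 96, so x = 96.
Check: f(96) = 18·96 + 93 = 1821 = 16·109 + 77 ≡ 77 (mod 109).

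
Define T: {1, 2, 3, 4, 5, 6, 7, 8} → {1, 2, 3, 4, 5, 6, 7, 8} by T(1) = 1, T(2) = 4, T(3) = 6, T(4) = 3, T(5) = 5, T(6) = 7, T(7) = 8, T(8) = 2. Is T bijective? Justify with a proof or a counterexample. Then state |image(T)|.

The values 1, 4, 6, 3, 5, 7, 8, 2 are a permutation of {1, 2, 3, 4, 5, 6, 7, 8}: each element appears exactly once.
So T is injective and surjective, hence bijective.
The image of T is {1, 2, 3, 4, 5, 6, 7, 8}, which has 8 elements.

8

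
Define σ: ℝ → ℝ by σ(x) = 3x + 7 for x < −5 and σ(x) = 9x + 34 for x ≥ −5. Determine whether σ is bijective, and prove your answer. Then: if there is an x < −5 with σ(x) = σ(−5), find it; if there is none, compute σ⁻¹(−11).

-6

Both pieces are strictly increasing (slopes 3 and 9), so each is injective on its own interval.
The left piece maps (−∞, −5) onto (−∞, −8); the right piece maps [−5, ∞) onto [−11, ∞).
These images overlap. In particular σ(−5) = −11 (right piece), and solving 3x + 7 = −11 on the left piece gives x = −6 < −5.
So σ(−6) = σ(−5) with −6 ≠ −5, and σ is not injective, hence not bijective. This x = −6 is the requested value below −5.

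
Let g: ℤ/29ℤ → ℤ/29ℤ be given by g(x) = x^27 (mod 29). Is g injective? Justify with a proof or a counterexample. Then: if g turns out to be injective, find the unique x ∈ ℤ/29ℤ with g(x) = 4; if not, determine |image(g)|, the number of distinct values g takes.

22

Since 29 is prime, the nonzero elements of ℤ/29ℤ form a cyclic group of order 28.
As gcd(27, 28) = 1, raising to the 27th power is a bijection on this group: if s^27 ≡ t^27 then (st^{−1})^27 = 1, and the only element of order dividing gcd(27, 28) = 1 is 1, so s = t.
With g(0) = 0 this makes g injective on all of ℤ/29ℤ, hence bijective (finite equal-size domain and codomain). In particular g is injective.
Since g is injective, we find the preimage of 4. The inverse of x ↦ x^27 on (ℤ/29ℤ)^× is x ↦ x^27, because 27·27 = 729 = 26·28 + 1 ≡ 1 (mod 28) and x^{28} = 1 for x ≠ 0 (Fermat). So g⁻¹(4) = 4^27 mod 29.
Repeated squaring mod 29: 4^1 ≡ 4, 4^2 ≡ 4² = 16, 4^4 ≡ 16² = 256 ≡ 24, 4^8 ≡ 24² = 576 ≡ 25, 4^16 ≡ 25² = 625 ≡ 16. Since 27 = 16 + 8 + 2 + 1, 4^27 ≡ 16·25·16·4: 16·25 = 400 ≡ 23, then 23·16 = 368 ≡ 20, then 20·4 = 80 ≡ 22. So 4^27 ≡ 22 (mod 29).
Hence g⁻¹(4) = 22.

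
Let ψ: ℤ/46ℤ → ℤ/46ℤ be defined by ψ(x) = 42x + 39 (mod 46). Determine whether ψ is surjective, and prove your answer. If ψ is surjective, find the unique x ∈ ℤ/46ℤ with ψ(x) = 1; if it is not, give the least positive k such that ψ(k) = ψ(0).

23

Since gcd(42, 46) = 2, we have 42x ≡ 0 (mod 2) for all x, so ψ(x) ≡ 1 (mod 2).
But 0 ≢ 1 (mod 2), so 0 ∈ ℤ/46ℤ has no preimage. Hence ψ is not surjective.
Since ψ is not surjective, we find the least positive k with ψ(k) = ψ(0): this means 42k ≡ 0 (mod 46), i.e. 46 ∣ 42k. Since gcd(42, 46) = 2, dividing through by 2 this holds exactly when 23 ∣ 21k, and as gcd(21, 23) = 1, exactly when 23 ∣ k.
The smallest positive such k is 23.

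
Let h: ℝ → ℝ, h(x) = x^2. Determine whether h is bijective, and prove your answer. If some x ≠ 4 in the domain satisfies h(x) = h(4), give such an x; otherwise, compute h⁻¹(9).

h(4) = 16 = (−4)^2 = h(−4) (since 2 is even), with 4 ≠ −4. So h is not injective, hence not bijective.
For the follow-up, such an x exists: taking x = −4 ∈ ℝ gives h(−4) = 16 = h(4) with −4 ≠ 4.

-4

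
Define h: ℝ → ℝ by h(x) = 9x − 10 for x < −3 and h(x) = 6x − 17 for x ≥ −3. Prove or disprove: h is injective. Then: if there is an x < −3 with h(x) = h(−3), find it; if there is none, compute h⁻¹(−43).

-11/3

Both pieces are strictly increasing (slopes 9 and 6), so each is injective on its own interval.
The left piece maps (−∞, −3) onto (−∞, −37); the right piece maps [−3, ∞) onto [−35, ∞).
These images are disjoint, so no value is attained by both pieces. Thus h is injective.
Because the two images are disjoint, no x < −3 has h(x) = h(−3), so we compute h⁻¹(−43): −43 lies in (−∞, −37), so solve 9x − 10 = −43: x = (−43 + 10)/9 = −11/3.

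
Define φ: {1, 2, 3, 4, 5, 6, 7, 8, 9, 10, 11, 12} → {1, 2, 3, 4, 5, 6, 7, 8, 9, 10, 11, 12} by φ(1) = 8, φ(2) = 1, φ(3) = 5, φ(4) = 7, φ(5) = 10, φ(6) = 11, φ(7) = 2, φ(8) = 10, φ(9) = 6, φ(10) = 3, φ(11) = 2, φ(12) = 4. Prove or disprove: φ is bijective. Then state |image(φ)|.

φ(5) = 10 = φ(8) with 5 ≠ 8, so φ is not injective, hence not bijective.
The image of φ is {1, 2, 3, 4, 5, 6, 7, 8, 10, 11}, which has 10 elements.

10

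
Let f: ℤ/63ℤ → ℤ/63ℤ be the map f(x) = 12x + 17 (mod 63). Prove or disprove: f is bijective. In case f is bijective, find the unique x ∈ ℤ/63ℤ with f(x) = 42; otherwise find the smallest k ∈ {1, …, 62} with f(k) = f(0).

21

Recall: f is injective when f(s) = f(t) forces s = t.
We have gcd(12, 63) = 3 > 1. Taking s = 0 and t = 21: f(0) = 17 and f(21) = 12·21 + 17 = 269 ≡ 17 (mod 63).
So f(0) = f(21) while 0 ≠ 21, therefore f is not injective, hence not bijective.
Since f is not bijective, we find the least positive k with f(k) = f(0): this means 12k ≡ 0 (mod 63), i.e. 63 ∣ 12k. Since gcd(12, 63) = 3, dividing through by 3 this holds exactly when 21 ∣ 4k, and as gcd(4, 21) = 1, exactly when 21 ∣ k.
The smallest positive such k is 21.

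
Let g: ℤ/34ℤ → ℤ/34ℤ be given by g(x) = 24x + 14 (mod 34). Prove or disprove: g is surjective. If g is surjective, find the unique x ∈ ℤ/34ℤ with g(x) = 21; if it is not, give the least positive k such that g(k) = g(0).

Recall that g is surjective if every y in the codomain equals g(x) for some x in the domain.
Since gcd(24, 34) = 2, we have 24x ≡ 0 (mod 2) for all x, so g(x) ≡ 0 (mod 2).
But 1 ≢ 0 (mod 2), so 1 ∈ ℤ/34ℤ has no preimage. Hence g is not surjective.
Since g is not surjective, we find the least positive k with g(k) = g(0): this means 24k ≡ 0 (mod 34), i.e. 34 ∣ 24k. Since gcd(24, 34) = 2, dividing through by 2 this holds exactly when 17 ∣ 12k, and as gcd(12, 17) = 1, exactly when 17 ∣ k.
The smallest positive such k is 17.

17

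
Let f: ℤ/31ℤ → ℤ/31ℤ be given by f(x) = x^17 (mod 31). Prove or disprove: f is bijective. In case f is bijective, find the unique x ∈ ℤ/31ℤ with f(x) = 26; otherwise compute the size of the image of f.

6

Since 31 is prime, the nonzero elements of ℤ/31ℤ form a cyclic group of order 30.
As gcd(17, 30) = 1, raising to the 17th power is a bijection on this group: if x_1^17 ≡ x_2^17 then (x_1x_2^{−1})^17 = 1, and the only element of order dividing gcd(17, 30) = 1 is 1, so x_1 = x_2.
With f(0) = 0 this makes f injective on all of ℤ/31ℤ, hence bijective (finite equal-size domain and codomain). In particular f is bijective.
Since f is bijective, we find the preimage of 26. The inverse of x ↦ x^17 on (ℤ/31ℤ)^× is x ↦ x^23, because 17·23 = 391 = 13·30 + 1 ≡ 1 (mod 30) and x^{30} = 1 for x ≠ 0 (Fermat). So f⁻¹(26) = 26^23 mod 31.
Repeated squaring mod 31: 26^1 ≡ 26, 26^2 ≡ 26² = 676 ≡ 25, 26^4 ≡ 25² = 625 ≡ 5, 26^8 ≡ 5² = 25, 26^16 ≡ 25² = 625 ≡ 5. Since 23 = 16 + 4 + 2 + 1, 26^23 ≡ 5·5·25·26: 5·5 = 25, then 25·25 = 625 ≡ 5, then 5·26 = 130 ≡ 6. So 26^23 ≡ 6 (mod 31).
Hence f⁻¹(26) = 6.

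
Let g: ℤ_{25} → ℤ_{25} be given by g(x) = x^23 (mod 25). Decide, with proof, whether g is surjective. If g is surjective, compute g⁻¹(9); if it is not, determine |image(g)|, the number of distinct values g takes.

21

g(0) = 0^23 = 0.
g(5): Repeated squaring mod 25: 5^1 ≡ 5, 5^2 ≡ 5² = 25 ≡ 0, 5^4 ≡ 0² = 0, 5^8 ≡ 0² = 0, 5^16 ≡ 0² = 0. Since 23 = 16 + 4 + 2 + 1, 5^23 ≡ 0·0·0·5: 0·0 = 0, then 0·0 = 0, then 0·5 = 0. So 5^23 ≡ 0 (mod 25).
So g(0) = g(5) = 0 while 0 ≠ 5, hence g is not injective.
A non-injective map from the 25-element set ℤ_{25} to itself takes at most 24 distinct values, so it cannot be surjective. Hence g is not surjective.
Since g is not surjective, we determine |image(g)|. Computing x^23 mod 25 for each x (by repeated squaring, reducing mod 25 at every step), the values g(0), g(1), …, g(24) are: 0, 1, 8, 2, 14, 0, 16, 18, 12, 4, 0, 6, 3, 22, 19, 0, 21, 13, 7, 9, 0, 11, 23, 17, 24.
The distinct values are {0, 1, 2, 3, 4, 6, 7, 8, 9, 11, 12, 13, 14, 16, 17, 18, 19, 21, 22, 23, 24}; there are 21 of them.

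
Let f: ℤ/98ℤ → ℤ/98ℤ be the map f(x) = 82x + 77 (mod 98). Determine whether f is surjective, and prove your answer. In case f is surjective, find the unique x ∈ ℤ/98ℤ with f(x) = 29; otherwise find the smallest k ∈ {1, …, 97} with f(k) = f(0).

Since gcd(82, 98) = 2, we have 82x ≡ 0 (mod 2) for all x, so f(x) ≡ 1 (mod 2).
But 0 ≢ 1 (mod 2), so 0 ∈ ℤ/98ℤ has no preimage. Thus f is not surjective.
Since f is not surjective, we find the least positive k with f(k) = f(0): this means 82k ≡ 0 (mod 98), i.e. 98 ∣ 82k. Since gcd(82, 98) = 2, dividing through by 2 this holds exactly when 49 ∣ 41k, and as gcd(41, 49) = 1, exactly when 49 ∣ k.
The smallest positive such k is 49.

49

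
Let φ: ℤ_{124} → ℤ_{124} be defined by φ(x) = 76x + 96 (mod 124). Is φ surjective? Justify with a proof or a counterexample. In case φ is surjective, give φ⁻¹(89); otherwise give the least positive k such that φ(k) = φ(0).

Since gcd(76, 124) = 4, we have 76x ≡ 0 (mod 4) for all x, so φ(x) ≡ 0 (mod 4).
But 1 ≢ 0 (mod 4), so 1 ∈ ℤ_{124} has no preimage. Thus φ is not surjective.
Since φ is not surjective, we find the least positive k with φ(k) = φ(0): this means 76k ≡ 0 (mod 124), i.e. 124 ∣ 76k. Since gcd(76, 124) = 4, dividing through by 4 this holds exactly when 31 ∣ 19k, and as gcd(19, 31) = 1, exactly when 31 ∣ k.
The smallest positive such k is 31.

31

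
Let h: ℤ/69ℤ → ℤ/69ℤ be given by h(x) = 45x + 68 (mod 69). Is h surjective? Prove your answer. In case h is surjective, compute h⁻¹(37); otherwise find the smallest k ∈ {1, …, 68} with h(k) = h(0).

Recall: h is surjective if every y in the codomain equals h(x) for some x in the domain.
Since gcd(45, 69) = 3, we have 45x ≡ 0 (mod 3) for all x, so h(x) ≡ 2 (mod 3).
But 0 ≢ 2 (mod 3), so 0 ∈ ℤ/69ℤ has no preimage. Hence h is not surjective.
Since h is not surjective, we find the least positive k with h(k) = h(0): this means 45k ≡ 0 (mod 69), i.e. 69 ∣ 45k. Since gcd(45, 69) = 3, dividing through by 3 this holds exactly when 23 ∣ 15k, and as gcd(15, 23) = 1, exactly when 23 ∣ k.
The smallest positive such k is 23.

23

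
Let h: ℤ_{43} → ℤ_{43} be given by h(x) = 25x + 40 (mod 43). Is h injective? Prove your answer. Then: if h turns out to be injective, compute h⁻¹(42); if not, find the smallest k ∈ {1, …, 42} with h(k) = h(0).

If h(x_1) = h(x_2), then 25x_1 ≡ 25x_2 (mod 43). Because gcd(25, 43) = 1, we may cancel 25 to get x_1 ≡ x_2 (mod 43).
Therefore h is injective.
We now compute 25⁻¹ mod 43 explicitly. Euclid's algorithm: 43 = 1·25 + 18, 25 = 1·18 + 7, 18 = 2·7 + 4, 7 = 1·4 + 3, 4 = 1·3 + 1; back-substituting gives 1 = 31·25 − 18·43, so 25⁻¹ ≡ 31 (mod 43).
Since h is injective, we find h⁻¹(42): we need 25x ≡ 42 − 40 ≡ 2 (mod 43). Using 25⁻¹ = 31: x ≡ 31·2 = 62 = 1·43 + 19, so x = 19.
Check: h(19) = 25·19 + 40 = 515 = 11·43 + 42 ≡ 42 (mod 43).

19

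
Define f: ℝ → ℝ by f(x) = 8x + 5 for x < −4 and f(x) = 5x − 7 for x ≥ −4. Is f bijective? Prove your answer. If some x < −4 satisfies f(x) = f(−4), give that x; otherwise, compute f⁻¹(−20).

-13/5

Both pieces are strictly increasing (slopes 8 and 5), so each is injective on its own interval.
The left piece maps (−∞, −4) onto (−∞, −27); the right piece maps [−4, ∞) onto [−27, ∞).
Since −27 = −27, the images partition ℝ: f is injective and surjective, hence bijective.
Because the two images are disjoint, no x < −4 has f(x) = f(−4), so we compute f⁻¹(−20): −20 lies in [−27, ∞), so solve 5x − 7 = −20: x = (−20 + 7)/5 = −13/5.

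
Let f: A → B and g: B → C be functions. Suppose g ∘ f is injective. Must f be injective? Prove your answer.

injective

Suppose f(u) = f(v). Applying g: (g ∘ f)(u) = (g ∘ f)(v). Since g ∘ f is injective, u = v. Therefore f is injective.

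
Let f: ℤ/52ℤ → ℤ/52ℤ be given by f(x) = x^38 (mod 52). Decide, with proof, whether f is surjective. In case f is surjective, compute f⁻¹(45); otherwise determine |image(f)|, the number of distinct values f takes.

14

f(12): Repeated squaring mod 52: 12^1 ≡ 12, 12^2 ≡ 12² = 144 ≡ 40, 12^4 ≡ 40² = 1600 ≡ 40, 12^8 ≡ 40² = 1600 ≡ 40, 12^16 ≡ 40² = 1600 ≡ 40, 12^32 ≡ 40² = 1600 ≡ 40. Since 38 = 32 + 4 + 2, 12^38 ≡ 40·40·40: 40·40 = 1600 ≡ 40, then 40·40 = 1600 ≡ 40. So 12^38 ≡ 40 (mod 52).
f(14): Repeated squaring mod 52: 14^1 ≡ 14, 14^2 ≡ 14² = 196 ≡ 40, 14^4 ≡ 40² = 1600 ≡ 40, 14^8 ≡ 40² = 1600 ≡ 40, 14^16 ≡ 40² = 1600 ≡ 40, 14^32 ≡ 40² = 1600 ≡ 40. Since 38 = 32 + 4 + 2, 14^38 ≡ 40·40·40: 40·40 = 1600 ≡ 40, then 40·40 = 1600 ≡ 40. So 14^38 ≡ 40 (mod 52).
So f(12) = f(14) = 40 while 12 ≠ 14, so f is not injective.
A non-injective map from the 52-element set ℤ/52ℤ to itself takes at most 51 distinct values, so it cannot be surjective. Hence f is not surjective.
Since f is not surjective, we determine |image(f)|. Computing x^38 mod 52 for each x (by repeated squaring, reducing mod 52 at every step), the values f(0), f(1), …, f(51) are: 0, 1, 4, 9, 16, 25, 36, 49, 12, 29, 48, 17, 40, 13, 40, 17, 48, 29, 12, 49, 36, 25, 16, 9, 4, 1, 0, 1, 4, 9, 16, 25, 36, 49, 12, 29, 48, 17, 40, 13, 40, 17, 48, 29, 12, 49, 36, 25, 16, 9, 4, 1.
The distinct values are {0, 1, 4, 9, 12, 13, 16, 17, 25, 29, 36, 40, 48, 49}; there are 14 of them.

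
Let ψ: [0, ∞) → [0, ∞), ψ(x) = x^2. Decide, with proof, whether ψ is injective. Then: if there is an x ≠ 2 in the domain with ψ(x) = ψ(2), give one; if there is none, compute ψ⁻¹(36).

6

On [0, ∞), x ↦ x^2 is strictly increasing, so ψ(s) = ψ(t) forces s = t. Thus ψ is injective.
Since x ↦ x^2 is strictly increasing on [0, ∞), it is injective there, so no x ≠ 2 in the domain has ψ(x) = ψ(2). We therefore compute ψ⁻¹(36) = 36^{1/2} = 6 (indeed 6^2 = 36).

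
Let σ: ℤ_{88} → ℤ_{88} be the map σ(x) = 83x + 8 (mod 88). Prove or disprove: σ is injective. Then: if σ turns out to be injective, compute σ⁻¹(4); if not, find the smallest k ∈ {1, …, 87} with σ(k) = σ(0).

Suppose σ(a) = σ(b) in ℤ_{88}. Then 83a + 8 ≡ 83b + 8 (mod 88), thus 83(a − b) ≡ 0 (mod 88).
Since gcd(83, 88) = 1, 83 is invertible modulo 88, so a − b ≡ 0 (mod 88), i.e. a = b.
Therefore σ is injective.
We now compute 83⁻¹ mod 88 explicitly. Euclid's algorithm: 88 = 1·83 + 5, 83 = 16·5 + 3, 5 = 1·3 + 2, 3 = 1·2 + 1; back-substituting gives 1 = 35·83 − 33·88, so 83⁻¹ ≡ 35 (mod 88).
Since σ is injective, we compute σ⁻¹(4): solve 83x + 8 ≡ 4 (mod 88), i.e. 83x ≡ 84 (mod 88).
Multiplying by 83⁻¹ = 35 gives x ≡ 35·84 = 2940 = 33·88 + 36 ≡ 36 (mod 88).
Check: σ(36) = 83·36 + 8 = 2996 = 34·88 + 4 ≡ 4 (mod 88).

36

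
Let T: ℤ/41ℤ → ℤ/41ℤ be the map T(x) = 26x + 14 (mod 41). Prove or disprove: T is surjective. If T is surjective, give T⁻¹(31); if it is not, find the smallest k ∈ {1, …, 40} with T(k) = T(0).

Recall: T is surjective if every y in the codomain equals T(x) for some x in the domain.
Since gcd(26, 41) = 1, 26 is invertible modulo 41. Euclid's algorithm: 41 = 1·26 + 15, 26 = 1·15 + 11, 15 = 1·11 + 4, 11 = 2·4 + 3, 4 = 1·3 + 1; back-substituting gives 1 = 30·26 − 19·41, so 26⁻¹ ≡ 30 (mod 41).
Then y ↦ 30(y − 14) is a two-sided inverse to T, so every y ∈ ℤ/41ℤ has a preimage.
Therefore T is surjective.
Since T is surjective, we compute T⁻¹(31): solve 26x + 14 ≡ 31 (mod 41), i.e. 26x ≡ 17 (mod 41).
Multiplying by 26⁻¹ = 30 gives x ≡ 30·17 = 510 = 12·41 + 18 ≡ 18 (mod 41).
Check: T(18) = 26·18 + 14 = 482 = 11·41 + 31 ≡ 31 (mod 41).

18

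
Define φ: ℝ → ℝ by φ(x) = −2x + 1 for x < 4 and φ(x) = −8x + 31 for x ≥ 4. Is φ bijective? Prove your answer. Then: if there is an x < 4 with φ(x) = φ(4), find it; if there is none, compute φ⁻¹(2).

1

Both pieces are strictly decreasing (slopes −2 and −8), so each is injective on its own interval.
The left piece maps (−∞, 4) onto (−7, ∞); the right piece maps [4, ∞) onto (−∞, −1].
These images overlap. In particular φ(4) = −1 (right piece), and solving −2x + 1 = −1 on the left piece gives x = 1 < 4.
So φ(1) = φ(4) with 1 ≠ 4, and φ is not injective, hence not bijective. This x = 1 is the requested value below 4.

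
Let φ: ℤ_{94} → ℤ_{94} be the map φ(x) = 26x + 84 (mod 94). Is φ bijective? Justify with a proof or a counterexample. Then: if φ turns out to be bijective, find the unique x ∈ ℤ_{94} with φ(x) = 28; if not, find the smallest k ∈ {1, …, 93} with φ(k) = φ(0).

By definition, φ is injective if φ(a) = φ(b) implies a = b.
We have gcd(26, 94) = 2 > 1. Taking a = 0 and b = 47: φ(0) = 84 and φ(47) = 26·47 + 84 = 1306 ≡ 84 (mod 94).
So φ(0) = φ(47) while 0 ≠ 47, so φ is not injective, hence not bijective.
Since φ is not bijective, we find the least positive k with φ(k) = φ(0): this means 26k ≡ 0 (mod 94), i.e. 94 ∣ 26k. Since gcd(26, 94) = 2, dividing through by 2 this holds exactly when 47 ∣ 13k, and as gcd(13, 47) = 1, exactly when 47 ∣ k.
The smallest positive such k is 47.

47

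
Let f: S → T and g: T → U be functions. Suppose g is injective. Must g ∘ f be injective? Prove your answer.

No. Take S = {0, 1}, T = U = {0, 1, 2, 3, 4, 5}, f(0) = f(1) = 0, and g = identity (injective).
Then (g ∘ f)(0) = (g ∘ f)(1) = 0 with 0 ≠ 1, so g ∘ f is not injective.

not injective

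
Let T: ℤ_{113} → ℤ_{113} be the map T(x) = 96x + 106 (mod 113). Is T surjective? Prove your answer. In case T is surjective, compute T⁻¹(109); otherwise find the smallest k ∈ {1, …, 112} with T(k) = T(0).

Recall that surjectivity means every element of the codomain has a preimage under T.
Since gcd(96, 113) = 1, 96 is invertible modulo 113. Euclid's algorithm: 113 = 1·96 + 17, 96 = 5·17 + 11, 17 = 1·11 + 6, 11 = 1·6 + 5, 6 = 1·5 + 1; back-substituting gives 1 = 93·96 − 79·113, so 96⁻¹ ≡ 93 (mod 113).
Then y ↦ 93(y − 106) is a two-sided inverse to T, so every y ∈ ℤ_{113} has a preimage.
Therefore T is surjective.
Since T is surjective, we compute T⁻¹(109): solve 96x + 106 ≡ 109 (mod 113), i.e. 96x ≡ 3 (mod 113).
Multiplying by 96⁻¹ = 93 gives x ≡ 93·3 = 279 = 2·113 + 53 ≡ 53 (mod 113).
Check: T(53) = 96·53 + 106 = 5194 = 45·113 + 109 ≡ 109 (mod 113).

53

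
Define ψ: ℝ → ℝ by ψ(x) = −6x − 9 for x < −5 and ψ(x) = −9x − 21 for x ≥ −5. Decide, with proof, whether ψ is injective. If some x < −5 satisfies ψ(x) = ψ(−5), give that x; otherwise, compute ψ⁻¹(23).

-11/2

Both pieces are strictly decreasing (slopes −6 and −9), so each is injective on its own interval.
The left piece maps (−∞, −5) onto (21, ∞); the right piece maps [−5, ∞) onto (−∞, 24].
These images overlap. In particular ψ(−5) = 24 (right piece), and solving −6x − 9 = 24 on the left piece gives x = −11/2 < −5.
So ψ(−11/2) = ψ(−5) with −11/2 ≠ −5, and ψ is not injective. This x = −11/2 is the requested value below −5.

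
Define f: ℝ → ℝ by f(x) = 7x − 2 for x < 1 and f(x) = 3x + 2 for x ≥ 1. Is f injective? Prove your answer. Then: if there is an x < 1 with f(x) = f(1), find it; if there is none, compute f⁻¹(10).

8/3

Both pieces are strictly increasing (slopes 7 and 3), so each is injective on its own interval.
The left piece maps (−∞, 1) onto (−∞, 5); the right piece maps [1, ∞) onto [5, ∞).
These images are disjoint, so no value is attained by both pieces. So f is injective.
Because the two images are disjoint, no x < 1 has f(x) = f(1), so we compute f⁻¹(10): 10 lies in [5, ∞), so solve 3x + 2 = 10: x = (10 − 2)/3 = 8/3.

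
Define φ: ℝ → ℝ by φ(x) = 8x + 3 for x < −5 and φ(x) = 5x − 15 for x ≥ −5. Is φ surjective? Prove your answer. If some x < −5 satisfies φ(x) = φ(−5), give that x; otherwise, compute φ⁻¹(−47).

-43/8

Both pieces are strictly increasing (slopes 8 and 5), so each is injective on its own interval.
The left piece maps (−∞, −5) onto (−∞, −37); the right piece maps [−5, ∞) onto [−40, ∞).
The union (−∞, −37) ∪ [−40, ∞) covers ℝ, so φ is surjective.
For the follow-up: the images overlap, so an x < −5 with φ(x) = φ(−5) exists. φ(−5) = −40; solving 8x + 3 = −40 for x < −5 gives x = (−40 − 3)/8 = −43/8.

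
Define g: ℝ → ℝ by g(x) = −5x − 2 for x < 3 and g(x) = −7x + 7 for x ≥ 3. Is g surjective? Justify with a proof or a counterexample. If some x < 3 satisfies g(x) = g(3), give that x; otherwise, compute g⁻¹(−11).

Both pieces are strictly decreasing (slopes −5 and −7), so each is injective on its own interval.
The left piece maps (−∞, 3) onto (−17, ∞); the right piece maps [3, ∞) onto (−∞, −14].
The union (−17, ∞) ∪ (−∞, −14] covers ℝ, so g is surjective.
For the follow-up: the images overlap, so an x < 3 with g(x) = g(3) exists. g(3) = −14; solving −5x − 2 = −14 for x < 3 gives x = (−14 + 2)/(−5) = 12/5.

12/5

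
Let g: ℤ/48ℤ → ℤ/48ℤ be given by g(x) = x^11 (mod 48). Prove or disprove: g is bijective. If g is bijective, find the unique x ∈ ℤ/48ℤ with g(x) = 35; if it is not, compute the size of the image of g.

27

g(0) = 0^11 = 0.
g(6): Repeated squaring mod 48: 6^1 ≡ 6, 6^2 ≡ 6² = 36, 6^4 ≡ 36² = 1296 ≡ 0, 6^8 ≡ 0² = 0. Since 11 = 8 + 2 + 1, 6^11 ≡ 0·36·6: 0·36 = 0, then 0·6 = 0. So 6^11 ≡ 0 (mod 48).
So g(0) = g(6) = 0 while 0 ≠ 6, therefore g is not injective, hence not bijective.
Since g is not bijective, we determine |image(g)|. Computing x^11 mod 48 for each x (by repeated squaring, reducing mod 48 at every step), the values g(0), g(1), …, g(47) are: 0, 1, 32, 27, 16, 29, 0, 7, 32, 9, 16, 35, 0, 37, 32, 15, 16, 17, 0, 43, 32, 45, 16, 23, 0, 25, 32, 3, 16, 5, 0, 31, 32, 33, 16, 11, 0, 13, 32, 39, 16, 41, 0, 19, 32, 21, 16, 47.
The distinct values are {0, 1, 3, 5, 7, 9, 11, 13, 15, 16, 17, 19, 21, 23, 25, 27, 29, 31, 32, 33, 35, 37, 39, 41, 43, 45, 47}; there are 27 of them.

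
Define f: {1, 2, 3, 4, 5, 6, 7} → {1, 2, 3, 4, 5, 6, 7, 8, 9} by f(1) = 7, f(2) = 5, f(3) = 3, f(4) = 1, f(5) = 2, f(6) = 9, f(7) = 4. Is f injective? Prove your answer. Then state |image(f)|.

The values f(1), …, f(7) are 7, 5, 3, 1, 2, 9, 4 — all distinct.
So f(u) = f(v) only when u = v, and f is injective.
The image of f is {1, 2, 3, 4, 5, 7, 9}, which has 7 elements.

7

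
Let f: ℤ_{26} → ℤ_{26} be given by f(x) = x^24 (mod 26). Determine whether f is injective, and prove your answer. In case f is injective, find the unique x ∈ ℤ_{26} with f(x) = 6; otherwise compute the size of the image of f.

f(1) = 1^24 = 1.
f(3): Repeated squaring mod 26: 3^1 ≡ 3, 3^2 ≡ 3² = 9, 3^4 ≡ 9² = 81 ≡ 3, 3^8 ≡ 3² = 9, 3^16 ≡ 9² = 81 ≡ 3. Since 24 = 16 + 8, 3^24 ≡ 3·9: 3·9 = 27 ≡ 1. So 3^24 ≡ 1 (mod 26).
So f(1) = f(3) = 1 while 1 ≠ 3, so f is not injective.
Since f is not injective, we determine |image(f)|. Computing x^24 mod 26 for each x (by repeated squaring, reducing mod 26 at every step), the values f(0), f(1), …, f(25) are: 0, 1, 14, 1, 14, 1, 14, 1, 14, 1, 14, 1, 14, 13, 14, 1, 14, 1, 14, 1, 14, 1, 14, 1, 14, 1.
The distinct values are {0, 1, 13, 14}; there are 4 of them.

4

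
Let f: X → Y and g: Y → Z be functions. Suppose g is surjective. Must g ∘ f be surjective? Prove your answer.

No. Take X = {0}, Y = Z = {0, 1, 2}, f(0) = 0, and g = identity (surjective).
Then (g ∘ f)(0) = 0, and 2 ∈ Z has no preimage under g ∘ f, so g ∘ f is not surjective.

not surjective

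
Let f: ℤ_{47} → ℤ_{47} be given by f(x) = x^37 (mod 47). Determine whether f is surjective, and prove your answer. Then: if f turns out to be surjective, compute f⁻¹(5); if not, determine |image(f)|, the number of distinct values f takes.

Since 47 is prime, the nonzero elements of ℤ_{47} form a cyclic group of order 46.
As gcd(37, 46) = 1, raising to the 37th power is a bijection on this group: if x_1^37 ≡ x_2^37 then (x_1x_2^{−1})^37 = 1, and the only element of order dividing gcd(37, 46) = 1 is 1, so x_1 = x_2.
With f(0) = 0 this makes f injective on all of ℤ_{47}, hence bijective (finite equal-size domain and codomain). In particular f is surjective.
Since f is surjective, we find the preimage of 5. The inverse of x ↦ x^37 on (ℤ_{47})^× is x ↦ x^5, because 37·5 = 185 = 4·46 + 1 ≡ 1 (mod 46) and x^{46} = 1 for x ≠ 0 (Fermat). So f⁻¹(5) = 5^5 mod 47.
Repeated squaring mod 47: 5^1 ≡ 5, 5^2 ≡ 5² = 25, 5^4 ≡ 25² = 625 ≡ 14. Since 5 = 4 + 1, 5^5 ≡ 14·5: 14·5 = 70 ≡ 23. So 5^5 ≡ 23 (mod 47).
Hence f⁻¹(5) = 23.

23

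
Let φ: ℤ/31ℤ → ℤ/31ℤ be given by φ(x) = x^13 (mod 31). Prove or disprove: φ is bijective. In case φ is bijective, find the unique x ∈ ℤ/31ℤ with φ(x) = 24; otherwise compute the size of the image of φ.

3

Since 31 is prime, the nonzero elements of ℤ/31ℤ form a cyclic group of order 30.
As gcd(13, 30) = 1, raising to the 13th power is a bijection on this group: if x_1^13 ≡ x_2^13 then (x_1x_2^{−1})^13 = 1, and the only element of order dividing gcd(13, 30) = 1 is 1, so x_1 = x_2.
With φ(0) = 0 this makes φ injective on all of ℤ/31ℤ, hence bijective (finite equal-size domain and codomain). In particular φ is bijective.
Since φ is bijective, we find the preimage of 24. The inverse of x ↦ x^13 on (ℤ/31ℤ)^× is x ↦ x^7, because 13·7 = 91 = 3·30 + 1 ≡ 1 (mod 30) and x^{30} = 1 for x ≠ 0 (Fermat). So φ⁻¹(24) = 24^7 mod 31.
Repeated squaring mod 31: 24^1 ≡ 24, 24^2 ≡ 24² = 576 ≡ 18, 24^4 ≡ 18² = 324 ≡ 14. Since 7 = 4 + 2 + 1, 24^7 ≡ 14·18·24: 14·18 = 252 ≡ 4, then 4·24 = 96 ≡ 3. So 24^7 ≡ 3 (mod 31).
Hence φ⁻¹(24) = 3.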